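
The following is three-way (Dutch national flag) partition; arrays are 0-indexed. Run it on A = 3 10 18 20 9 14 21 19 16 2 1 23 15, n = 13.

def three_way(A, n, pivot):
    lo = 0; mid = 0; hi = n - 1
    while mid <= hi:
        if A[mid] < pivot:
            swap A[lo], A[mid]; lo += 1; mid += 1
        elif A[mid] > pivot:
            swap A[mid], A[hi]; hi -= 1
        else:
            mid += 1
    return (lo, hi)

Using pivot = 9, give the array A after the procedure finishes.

pivot = 9; lo=0, mid=0, hi=12
A[mid]=3<9: swap A[0],A[0]; lo=1,mid=1 → 3 10 18 20 9 14 21 19 16 2 1 23 15
A[mid]=10>9: swap A[1],A[12]; hi=11 → 3 15 18 20 9 14 21 19 16 2 1 23 10
A[mid]=15>9: swap A[1],A[11]; hi=10 → 3 23 18 20 9 14 21 19 16 2 1 15 10
A[mid]=23>9: swap A[1],A[10]; hi=9 → 3 1 18 20 9 14 21 19 16 2 23 15 10
A[mid]=1<9: swap A[1],A[1]; lo=2,mid=2 → 3 1 18 20 9 14 21 19 16 2 23 15 10
A[mid]=18>9: swap A[2],A[9]; hi=8 → 3 1 2 20 9 14 21 19 16 18 23 15 10
A[mid]=2<9: swap A[2],A[2]; lo=3,mid=3 → 3 1 2 20 9 14 21 19 16 18 23 15 10
A[mid]=20>9: swap A[3],A[8]; hi=7 → 3 1 2 16 9 14 21 19 20 18 23 15 10
A[mid]=16>9: swap A[3],A[7]; hi=6 → 3 1 2 19 9 14 21 16 20 18 23 15 10
A[mid]=19>9: swap A[3],A[6]; hi=5 → 3 1 2 21 9 14 19 16 20 18 23 15 10
A[mid]=21>9: swap A[3],A[5]; hi=4 → 3 1 2 14 9 21 19 16 20 18 23 15 10
A[mid]=14>9: swap A[3],A[4]; hi=3 → 3 1 2 9 14 21 19 16 20 18 23 15 10
A[mid]=9=9: mid=4
end: lo=3, hi=3; A = 3 1 2 9 14 21 19 16 20 18 23 15 10

3 1 2 9 14 21 19 16 20 18 23 15 10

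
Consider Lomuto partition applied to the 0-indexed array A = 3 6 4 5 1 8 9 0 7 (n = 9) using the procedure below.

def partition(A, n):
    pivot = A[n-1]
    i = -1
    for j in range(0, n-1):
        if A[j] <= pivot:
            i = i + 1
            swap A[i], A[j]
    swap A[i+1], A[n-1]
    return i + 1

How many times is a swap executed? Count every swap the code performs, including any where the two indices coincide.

pivot=7, i=-1
j=0: 3≤7, i=0, swap(0,0) ⇒ 3 6 4 5 1 8 9 0 7
j=1: 6≤7, i=1, swap(1,1) ⇒ 3 6 4 5 1 8 9 0 7
j=2: 4≤7, i=2, swap(2,2) ⇒ 3 6 4 5 1 8 9 0 7
j=3: 5≤7, i=3, swap(3,3) ⇒ 3 6 4 5 1 8 9 0 7
j=4: 1≤7, i=4, swap(4,4) ⇒ 3 6 4 5 1 8 9 0 7
j=5: 8>7, skip
j=6: 9>7, skip
j=7: 0≤7, i=5, swap(5,7) ⇒ 3 6 4 5 1 0 9 8 7
swap(6,8) ⇒ 3 6 4 5 1 0 7 8 9; return 6

7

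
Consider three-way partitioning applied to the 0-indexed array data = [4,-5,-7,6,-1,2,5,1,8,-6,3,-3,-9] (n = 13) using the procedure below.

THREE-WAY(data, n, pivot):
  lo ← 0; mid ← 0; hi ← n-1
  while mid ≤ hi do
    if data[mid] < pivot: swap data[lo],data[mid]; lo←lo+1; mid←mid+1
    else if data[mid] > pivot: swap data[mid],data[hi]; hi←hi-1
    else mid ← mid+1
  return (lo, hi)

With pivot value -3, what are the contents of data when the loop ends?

pivot = -3; lo=0, mid=0, hi=12
data[mid]=4>-3: swap data[0],data[12]; hi=11 → [-9,-5,-7,6,-1,2,5,1,8,-6,3,-3,4]
data[mid]=-9<-3: swap data[0],data[0]; lo=1,mid=1 → [-9,-5,-7,6,-1,2,5,1,8,-6,3,-3,4]
data[mid]=-5<-3: swap data[1],data[1]; lo=2,mid=2 → [-9,-5,-7,6,-1,2,5,1,8,-6,3,-3,4]
data[mid]=-7<-3: swap data[2],data[2]; lo=3,mid=3 → [-9,-5,-7,6,-1,2,5,1,8,-6,3,-3,4]
data[mid]=6>-3: swap data[3],data[11]; hi=10 → [-9,-5,-7,-3,-1,2,5,1,8,-6,3,6,4]
data[mid]=-3=-3: mid=4
data[mid]=-1>-3: swap data[4],data[10]; hi=9 → [-9,-5,-7,-3,3,2,5,1,8,-6,-1,6,4]
data[mid]=3>-3: swap data[4],data[9]; hi=8 → [-9,-5,-7,-3,-6,2,5,1,8,3,-1,6,4]
data[mid]=-6<-3: swap data[3],data[4]; lo=4,mid=5 → [-9,-5,-7,-6,-3,2,5,1,8,3,-1,6,4]
data[mid]=2>-3: swap data[5],data[8]; hi=7 → [-9,-5,-7,-6,-3,8,5,1,2,3,-1,6,4]
data[mid]=8>-3: swap data[5],data[7]; hi=6 → [-9,-5,-7,-6,-3,1,5,8,2,3,-1,6,4]
data[mid]=1>-3: swap data[5],data[6]; hi=5 → [-9,-5,-7,-6,-3,5,1,8,2,3,-1,6,4]
data[mid]=5>-3: swap data[5],data[5]; hi=4 → [-9,-5,-7,-6,-3,5,1,8,2,3,-1,6,4]
end: lo=4, hi=4; data = [-9,-5,-7,-6,-3,5,1,8,2,3,-1,6,4]

[-9,-5,-7,-6,-3,5,1,8,2,3,-1,6,4]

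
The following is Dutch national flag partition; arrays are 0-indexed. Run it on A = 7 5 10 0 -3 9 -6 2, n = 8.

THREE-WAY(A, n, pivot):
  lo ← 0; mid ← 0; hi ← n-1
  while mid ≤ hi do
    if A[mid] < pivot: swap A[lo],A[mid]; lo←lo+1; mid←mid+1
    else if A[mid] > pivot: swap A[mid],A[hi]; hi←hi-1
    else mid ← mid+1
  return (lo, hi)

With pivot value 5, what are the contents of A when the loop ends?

pivot = 5; lo=0, mid=0, hi=7
A[mid]=7>5: swap A[0],A[7]; hi=6 → 2 5 10 0 -3 9 -6 7
A[mid]=2<5: swap A[0],A[0]; lo=1,mid=1 → 2 5 10 0 -3 9 -6 7
A[mid]=5=5: mid=2
A[mid]=10>5: swap A[2],A[6]; hi=5 → 2 5 -6 0 -3 9 10 7
A[mid]=-6<5: swap A[1],A[2]; lo=2,mid=3 → 2 -6 5 0 -3 9 10 7
A[mid]=0<5: swap A[2],A[3]; lo=3,mid=4 → 2 -6 0 5 -3 9 10 7
A[mid]=-3<5: swap A[3],A[4]; lo=4,mid=5 → 2 -6 0 -3 5 9 10 7
A[mid]=9>5: swap A[5],A[5]; hi=4 → 2 -6 0 -3 5 9 10 7
end: lo=4, hi=4; A = 2 -6 0 -3 5 9 10 7

2 -6 0 -3 5 9 10 7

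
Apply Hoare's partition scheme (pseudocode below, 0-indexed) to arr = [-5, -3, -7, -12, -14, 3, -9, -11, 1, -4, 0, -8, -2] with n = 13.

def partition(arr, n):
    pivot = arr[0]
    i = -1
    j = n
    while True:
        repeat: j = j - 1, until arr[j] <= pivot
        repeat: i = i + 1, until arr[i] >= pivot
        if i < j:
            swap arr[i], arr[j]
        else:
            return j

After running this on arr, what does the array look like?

pivot = arr[0] = -5; i = -1, j = 13
j→11 (arr[11]=-8≤-5), i→0 (arr[0]=-5≥-5); i<j, swap → [-8, -3, -7, -12, -14, 3, -9, -11, 1, -4, 0, -5, -2]
j→7 (arr[7]=-11≤-5), i→1 (arr[1]=-3≥-5); i<j, swap → [-8, -11, -7, -12, -14, 3, -9, -3, 1, -4, 0, -5, -2]
j→6 (arr[6]=-9≤-5), i→5 (arr[5]=3≥-5); i<j, swap → [-8, -11, -7, -12, -14, -9, 3, -3, 1, -4, 0, -5, -2]
j→5, i→6; i≥j, return j=5. arr = [-8, -11, -7, -12, -14, -9, 3, -3, 1, -4, 0, -5, -2]

[-8, -11, -7, -12, -14, -9, 3, -3, 1, -4, 0, -5, -2]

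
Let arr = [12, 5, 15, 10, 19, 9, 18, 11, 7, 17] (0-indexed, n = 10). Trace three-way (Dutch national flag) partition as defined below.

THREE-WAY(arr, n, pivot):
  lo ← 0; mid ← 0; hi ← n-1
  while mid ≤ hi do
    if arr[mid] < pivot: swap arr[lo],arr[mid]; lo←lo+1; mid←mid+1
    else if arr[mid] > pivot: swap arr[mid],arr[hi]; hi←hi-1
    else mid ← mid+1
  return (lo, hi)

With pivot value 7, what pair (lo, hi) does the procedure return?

pivot = 7; lo=0, mid=0, hi=9
arr[mid]=12>7: swap arr[0],arr[9]; hi=8 → [17, 5, 15, 10, 19, 9, 18, 11, 7, 12]
arr[mid]=17>7: swap arr[0],arr[8]; hi=7 → [7, 5, 15, 10, 19, 9, 18, 11, 17, 12]
arr[mid]=7=7: mid=1
arr[mid]=5<7: swap arr[0],arr[1]; lo=1,mid=2 → [5, 7, 15, 10, 19, 9, 18, 11, 17, 12]
arr[mid]=15>7: swap arr[2],arr[7]; hi=6 → [5, 7, 11, 10, 19, 9, 18, 15, 17, 12]
arr[mid]=11>7: swap arr[2],arr[6]; hi=5 → [5, 7, 18, 10, 19, 9, 11, 15, 17, 12]
arr[mid]=18>7: swap arr[2],arr[5]; hi=4 → [5, 7, 9, 10, 19, 18, 11, 15, 17, 12]
arr[mid]=9>7: swap arr[2],arr[4]; hi=3 → [5, 7, 19, 10, 9, 18, 11, 15, 17, 12]
arr[mid]=19>7: swap arr[2],arr[3]; hi=2 → [5, 7, 10, 19, 9, 18, 11, 15, 17, 12]
arr[mid]=10>7: swap arr[2],arr[2]; hi=1 → [5, 7, 10, 19, 9, 18, 11, 15, 17, 12]
end: lo=1, hi=1; arr = [5, 7, 10, 19, 9, 18, 11, 15, 17, 12]

(1, 1)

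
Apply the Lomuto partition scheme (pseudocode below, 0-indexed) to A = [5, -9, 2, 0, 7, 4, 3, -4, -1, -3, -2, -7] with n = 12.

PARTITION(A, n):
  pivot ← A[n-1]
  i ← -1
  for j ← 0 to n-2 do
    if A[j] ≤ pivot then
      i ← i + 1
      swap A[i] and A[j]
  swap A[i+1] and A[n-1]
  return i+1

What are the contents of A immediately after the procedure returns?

pivot=-7, i=-1
j=0: 5>-7, skip
j=1: -9≤-7, i=0, swap(0,1) ⇒ [-9, 5, 2, 0, 7, 4, 3, -4, -1, -3, -2, -7]
j=2: 2>-7, skip
j=3: 0>-7, skip
j=4: 7>-7, skip
j=5: 4>-7, skip
j=6: 3>-7, skip
j=7: -4>-7, skip
j=8: -1>-7, skip
j=9: -3>-7, skip
j=10: -2>-7, skip
swap(1,11) ⇒ [-9, -7, 2, 0, 7, 4, 3, -4, -1, -3, -2, 5]; return 1

[-9, -7, 2, 0, 7, 4, 3, -4, -1, -3, -2, 5]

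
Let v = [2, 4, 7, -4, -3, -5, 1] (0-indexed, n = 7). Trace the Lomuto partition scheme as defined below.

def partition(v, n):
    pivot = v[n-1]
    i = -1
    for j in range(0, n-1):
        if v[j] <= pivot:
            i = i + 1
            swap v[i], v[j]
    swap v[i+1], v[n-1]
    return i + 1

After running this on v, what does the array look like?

[-4, -3, -5, 1, 4, 7, 2]

pivot = v[6] = 1; i = -1
j=0: v[0]=2 > 1 → no swap
j=1: v[1]=4 > 1 → no swap
j=2: v[2]=7 > 1 → no swap
j=3: v[3]=-4 ≤ 1 → i=0, swap v[0],v[3] → [-4, 4, 7, 2, -3, -5, 1]
j=4: v[4]=-3 ≤ 1 → i=1, swap v[1],v[4] → [-4, -3, 7, 2, 4, -5, 1]
j=5: v[5]=-5 ≤ 1 → i=2, swap v[2],v[5] → [-4, -3, -5, 2, 4, 7, 1]
final swap v[3],v[6] → [-4, -3, -5, 1, 4, 7, 2]; return 3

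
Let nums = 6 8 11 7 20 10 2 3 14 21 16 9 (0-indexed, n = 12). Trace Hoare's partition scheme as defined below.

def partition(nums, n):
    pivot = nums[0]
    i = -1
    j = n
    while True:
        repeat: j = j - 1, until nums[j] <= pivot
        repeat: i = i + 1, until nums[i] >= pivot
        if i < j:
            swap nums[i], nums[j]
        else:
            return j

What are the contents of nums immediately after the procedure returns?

pivot=6
j stops at 7 (3), i stops at 0 (6); swap ⇒ 3 8 11 7 20 10 2 6 14 21 16 9
j stops at 6 (2), i stops at 1 (8); swap ⇒ 3 2 11 7 20 10 8 6 14 21 16 9
j stops at 1, i stops at 2; i≥j ⇒ return 1. nums=3 2 11 7 20 10 8 6 14 21 16 9

3 2 11 7 20 10 8 6 14 21 16 9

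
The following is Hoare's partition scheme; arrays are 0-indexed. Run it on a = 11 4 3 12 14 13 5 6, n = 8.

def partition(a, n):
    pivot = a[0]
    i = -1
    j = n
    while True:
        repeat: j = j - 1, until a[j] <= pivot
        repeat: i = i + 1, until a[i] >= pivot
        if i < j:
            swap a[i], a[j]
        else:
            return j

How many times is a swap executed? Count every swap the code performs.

pivot = a[0] = 11; i = -1, j = 8
j→7 (a[7]=6≤11), i→0 (a[0]=11≥11); i<j, swap → 6 4 3 12 14 13 5 11
j→6 (a[6]=5≤11), i→3 (a[3]=12≥11); i<j, swap → 6 4 3 5 14 13 12 11
j→3, i→4; i≥j, return j=3. a = 6 4 3 5 14 13 12 11

2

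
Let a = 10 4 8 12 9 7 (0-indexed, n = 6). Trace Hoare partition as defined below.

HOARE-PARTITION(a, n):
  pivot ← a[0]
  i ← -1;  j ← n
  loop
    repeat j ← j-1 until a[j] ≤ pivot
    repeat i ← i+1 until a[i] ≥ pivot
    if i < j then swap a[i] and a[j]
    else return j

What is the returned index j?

pivot = a[0] = 10; i = -1, j = 6
j→5 (a[5]=7≤10), i→0 (a[0]=10≥10); i<j, swap → 7 4 8 12 9 10
j→4 (a[4]=9≤10), i→3 (a[3]=12≥10); i<j, swap → 7 4 8 9 12 10
j→3, i→4; i≥j, return j=3. a = 7 4 8 9 12 10

3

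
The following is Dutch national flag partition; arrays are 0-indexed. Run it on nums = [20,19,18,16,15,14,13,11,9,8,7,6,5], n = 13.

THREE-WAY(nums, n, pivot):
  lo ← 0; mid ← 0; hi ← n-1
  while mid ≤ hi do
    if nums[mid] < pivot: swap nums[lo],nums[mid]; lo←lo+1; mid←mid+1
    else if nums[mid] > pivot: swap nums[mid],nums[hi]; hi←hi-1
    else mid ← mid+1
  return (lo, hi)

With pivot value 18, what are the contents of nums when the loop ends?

pivot = 18; lo=0, mid=0, hi=12
nums[mid]=20>18: swap nums[0],nums[12]; hi=11 → [5,19,18,16,15,14,13,11,9,8,7,6,20]
nums[mid]=5<18: swap nums[0],nums[0]; lo=1,mid=1 → [5,19,18,16,15,14,13,11,9,8,7,6,20]
nums[mid]=19>18: swap nums[1],nums[11]; hi=10 → [5,6,18,16,15,14,13,11,9,8,7,19,20]
nums[mid]=6<18: swap nums[1],nums[1]; lo=2,mid=2 → [5,6,18,16,15,14,13,11,9,8,7,19,20]
nums[mid]=18=18: mid=3
nums[mid]=16<18: swap nums[2],nums[3]; lo=3,mid=4 → [5,6,16,18,15,14,13,11,9,8,7,19,20]
nums[mid]=15<18: swap nums[3],nums[4]; lo=4,mid=5 → [5,6,16,15,18,14,13,11,9,8,7,19,20]
nums[mid]=14<18: swap nums[4],nums[5]; lo=5,mid=6 → [5,6,16,15,14,18,13,11,9,8,7,19,20]
nums[mid]=13<18: swap nums[5],nums[6]; lo=6,mid=7 → [5,6,16,15,14,13,18,11,9,8,7,19,20]
nums[mid]=11<18: swap nums[6],nums[7]; lo=7,mid=8 → [5,6,16,15,14,13,11,18,9,8,7,19,20]
nums[mid]=9<18: swap nums[7],nums[8]; lo=8,mid=9 → [5,6,16,15,14,13,11,9,18,8,7,19,20]
nums[mid]=8<18: swap nums[8],nums[9]; lo=9,mid=10 → [5,6,16,15,14,13,11,9,8,18,7,19,20]
nums[mid]=7<18: swap nums[9],nums[10]; lo=10,mid=11 → [5,6,16,15,14,13,11,9,8,7,18,19,20]
end: lo=10, hi=10; nums = [5,6,16,15,14,13,11,9,8,7,18,19,20]

[5,6,16,15,14,13,11,9,8,7,18,19,20]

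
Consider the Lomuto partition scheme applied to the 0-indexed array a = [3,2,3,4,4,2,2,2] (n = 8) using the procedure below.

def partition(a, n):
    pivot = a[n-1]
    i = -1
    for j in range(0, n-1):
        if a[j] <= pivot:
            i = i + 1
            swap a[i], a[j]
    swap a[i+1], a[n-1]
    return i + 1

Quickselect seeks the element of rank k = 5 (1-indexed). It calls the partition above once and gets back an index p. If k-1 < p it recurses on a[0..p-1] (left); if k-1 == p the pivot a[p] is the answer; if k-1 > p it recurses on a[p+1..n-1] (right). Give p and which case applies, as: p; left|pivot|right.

pivot=2, i=-1
j=0: 3>2, skip
j=1: 2≤2, i=0, swap(0,1) ⇒ [2,3,3,4,4,2,2,2]
j=2: 3>2, skip
j=3: 4>2, skip
j=4: 4>2, skip
j=5: 2≤2, i=1, swap(1,5) ⇒ [2,2,3,4,4,3,2,2]
j=6: 2≤2, i=2, swap(2,6) ⇒ [2,2,2,4,4,3,3,2]
swap(3,7) ⇒ [2,2,2,2,4,3,3,4]; return 3
p = 3; k-1 = 4 > 3 ⇒ right

3; right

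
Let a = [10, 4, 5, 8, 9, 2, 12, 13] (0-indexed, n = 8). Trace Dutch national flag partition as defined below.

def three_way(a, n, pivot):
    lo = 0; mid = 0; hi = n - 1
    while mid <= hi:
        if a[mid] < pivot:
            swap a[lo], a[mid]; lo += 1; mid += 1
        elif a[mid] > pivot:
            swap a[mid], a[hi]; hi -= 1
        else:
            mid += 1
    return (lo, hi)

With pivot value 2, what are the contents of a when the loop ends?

[2, 5, 8, 9, 4, 12, 13, 10]

pivot = 2; lo=0, mid=0, hi=7
a[mid]=10>2: swap a[0],a[7]; hi=6 → [13, 4, 5, 8, 9, 2, 12, 10]
a[mid]=13>2: swap a[0],a[6]; hi=5 → [12, 4, 5, 8, 9, 2, 13, 10]
a[mid]=12>2: swap a[0],a[5]; hi=4 → [2, 4, 5, 8, 9, 12, 13, 10]
a[mid]=2=2: mid=1
a[mid]=4>2: swap a[1],a[4]; hi=3 → [2, 9, 5, 8, 4, 12, 13, 10]
a[mid]=9>2: swap a[1],a[3]; hi=2 → [2, 8, 5, 9, 4, 12, 13, 10]
a[mid]=8>2: swap a[1],a[2]; hi=1 → [2, 5, 8, 9, 4, 12, 13, 10]
a[mid]=5>2: swap a[1],a[1]; hi=0 → [2, 5, 8, 9, 4, 12, 13, 10]
end: lo=0, hi=0; a = [2, 5, 8, 9, 4, 12, 13, 10]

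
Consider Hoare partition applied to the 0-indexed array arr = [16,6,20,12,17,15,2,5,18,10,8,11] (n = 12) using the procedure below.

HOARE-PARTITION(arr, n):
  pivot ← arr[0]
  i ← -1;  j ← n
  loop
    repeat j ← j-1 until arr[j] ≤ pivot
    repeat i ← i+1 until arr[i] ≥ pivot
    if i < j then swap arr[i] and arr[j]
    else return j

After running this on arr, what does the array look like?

pivot=16
j stops at 11 (11), i stops at 0 (16); swap ⇒ [11,6,20,12,17,15,2,5,18,10,8,16]
j stops at 10 (8), i stops at 2 (20); swap ⇒ [11,6,8,12,17,15,2,5,18,10,20,16]
j stops at 9 (10), i stops at 4 (17); swap ⇒ [11,6,8,12,10,15,2,5,18,17,20,16]
j stops at 7, i stops at 8; i≥j ⇒ return 7. arr=[11,6,8,12,10,15,2,5,18,17,20,16]

[11,6,8,12,10,15,2,5,18,17,20,16]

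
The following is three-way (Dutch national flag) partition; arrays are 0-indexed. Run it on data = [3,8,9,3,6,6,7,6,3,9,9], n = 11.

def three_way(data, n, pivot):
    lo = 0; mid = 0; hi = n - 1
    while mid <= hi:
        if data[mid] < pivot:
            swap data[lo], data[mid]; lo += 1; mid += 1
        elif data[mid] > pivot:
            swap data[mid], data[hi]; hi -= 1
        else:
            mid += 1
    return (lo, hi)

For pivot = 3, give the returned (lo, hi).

(0, 2)

pivot = 3; lo=0, mid=0, hi=10
data[mid]=3=3: mid=1
data[mid]=8>3: swap data[1],data[10]; hi=9 → [3,9,9,3,6,6,7,6,3,9,8]
data[mid]=9>3: swap data[1],data[9]; hi=8 → [3,9,9,3,6,6,7,6,3,9,8]
data[mid]=9>3: swap data[1],data[8]; hi=7 → [3,3,9,3,6,6,7,6,9,9,8]
data[mid]=3=3: mid=2
data[mid]=9>3: swap data[2],data[7]; hi=6 → [3,3,6,3,6,6,7,9,9,9,8]
data[mid]=6>3: swap data[2],data[6]; hi=5 → [3,3,7,3,6,6,6,9,9,9,8]
data[mid]=7>3: swap data[2],data[5]; hi=4 → [3,3,6,3,6,7,6,9,9,9,8]
data[mid]=6>3: swap data[2],data[4]; hi=3 → [3,3,6,3,6,7,6,9,9,9,8]
data[mid]=6>3: swap data[2],data[3]; hi=2 → [3,3,3,6,6,7,6,9,9,9,8]
data[mid]=3=3: mid=3
end: lo=0, hi=2; data = [3,3,3,6,6,7,6,9,9,9,8]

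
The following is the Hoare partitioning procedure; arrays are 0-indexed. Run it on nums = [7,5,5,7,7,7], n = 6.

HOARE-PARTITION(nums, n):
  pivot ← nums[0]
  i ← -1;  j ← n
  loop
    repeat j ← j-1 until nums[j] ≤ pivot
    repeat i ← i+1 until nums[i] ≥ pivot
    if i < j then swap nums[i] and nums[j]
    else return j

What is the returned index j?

pivot = nums[0] = 7; i = -1, j = 6
j→5 (nums[5]=7≤7), i→0 (nums[0]=7≥7); i<j, swap → [7,5,5,7,7,7]
j→4 (nums[4]=7≤7), i→3 (nums[3]=7≥7); i<j, swap → [7,5,5,7,7,7]
j→3, i→4; i≥j, return j=3. nums = [7,5,5,7,7,7]

3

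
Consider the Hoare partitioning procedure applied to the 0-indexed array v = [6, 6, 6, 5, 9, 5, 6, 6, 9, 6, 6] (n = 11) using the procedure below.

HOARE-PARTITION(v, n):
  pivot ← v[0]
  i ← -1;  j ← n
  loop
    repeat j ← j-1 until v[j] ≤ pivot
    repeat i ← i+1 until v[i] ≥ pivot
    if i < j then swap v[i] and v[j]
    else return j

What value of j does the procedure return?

pivot = v[0] = 6; i = -1, j = 11
j→10 (v[10]=6≤6), i→0 (v[0]=6≥6); i<j, swap → [6, 6, 6, 5, 9, 5, 6, 6, 9, 6, 6]
j→9 (v[9]=6≤6), i→1 (v[1]=6≥6); i<j, swap → [6, 6, 6, 5, 9, 5, 6, 6, 9, 6, 6]
j→7 (v[7]=6≤6), i→2 (v[2]=6≥6); i<j, swap → [6, 6, 6, 5, 9, 5, 6, 6, 9, 6, 6]
j→6 (v[6]=6≤6), i→4 (v[4]=9≥6); i<j, swap → [6, 6, 6, 5, 6, 5, 9, 6, 9, 6, 6]
j→5, i→6; i≥j, return j=5. v = [6, 6, 6, 5, 6, 5, 9, 6, 9, 6, 6]

5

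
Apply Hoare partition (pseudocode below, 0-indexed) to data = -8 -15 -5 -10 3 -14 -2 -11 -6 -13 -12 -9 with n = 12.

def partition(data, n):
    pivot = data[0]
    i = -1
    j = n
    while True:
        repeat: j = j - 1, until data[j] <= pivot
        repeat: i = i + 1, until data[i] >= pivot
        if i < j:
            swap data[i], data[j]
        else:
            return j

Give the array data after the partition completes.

pivot = data[0] = -8; i = -1, j = 12
j→11 (data[11]=-9≤-8), i→0 (data[0]=-8≥-8); i<j, swap → -9 -15 -5 -10 3 -14 -2 -11 -6 -13 -12 -8
j→10 (data[10]=-12≤-8), i→2 (data[2]=-5≥-8); i<j, swap → -9 -15 -12 -10 3 -14 -2 -11 -6 -13 -5 -8
j→9 (data[9]=-13≤-8), i→4 (data[4]=3≥-8); i<j, swap → -9 -15 -12 -10 -13 -14 -2 -11 -6 3 -5 -8
j→7 (data[7]=-11≤-8), i→6 (data[6]=-2≥-8); i<j, swap → -9 -15 -12 -10 -13 -14 -11 -2 -6 3 -5 -8
j→6, i→7; i≥j, return j=6. data = -9 -15 -12 -10 -13 -14 -11 -2 -6 3 -5 -8

-9 -15 -12 -10 -13 -14 -11 -2 -6 3 -5 -8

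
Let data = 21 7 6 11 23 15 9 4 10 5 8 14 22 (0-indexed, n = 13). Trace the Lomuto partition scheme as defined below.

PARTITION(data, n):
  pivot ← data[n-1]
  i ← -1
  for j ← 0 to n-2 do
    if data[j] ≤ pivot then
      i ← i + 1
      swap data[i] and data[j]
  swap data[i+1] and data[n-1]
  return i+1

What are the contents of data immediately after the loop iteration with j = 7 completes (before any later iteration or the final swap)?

21 7 6 11 15 9 4 23 10 5 8 14 22

pivot=22, i=-1
j=0: 21≤22, i=0, swap(0,0) ⇒ 21 7 6 11 23 15 9 4 10 5 8 14 22
j=1: 7≤22, i=1, swap(1,1) ⇒ 21 7 6 11 23 15 9 4 10 5 8 14 22
j=2: 6≤22, i=2, swap(2,2) ⇒ 21 7 6 11 23 15 9 4 10 5 8 14 22
j=3: 11≤22, i=3, swap(3,3) ⇒ 21 7 6 11 23 15 9 4 10 5 8 14 22
j=4: 23>22, skip
j=5: 15≤22, i=4, swap(4,5) ⇒ 21 7 6 11 15 23 9 4 10 5 8 14 22
j=6: 9≤22, i=5, swap(5,6) ⇒ 21 7 6 11 15 9 23 4 10 5 8 14 22
j=7: 4≤22, i=6, swap(6,7) ⇒ 21 7 6 11 15 9 4 23 10 5 8 14 22
(after j=7) data = 21 7 6 11 15 9 4 23 10 5 8 14 22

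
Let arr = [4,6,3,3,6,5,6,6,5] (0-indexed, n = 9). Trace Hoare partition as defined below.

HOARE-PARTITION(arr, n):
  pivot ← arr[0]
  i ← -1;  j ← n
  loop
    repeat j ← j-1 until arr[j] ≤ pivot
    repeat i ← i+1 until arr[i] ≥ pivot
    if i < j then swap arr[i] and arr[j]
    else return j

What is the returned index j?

pivot=4
j stops at 3 (3), i stops at 0 (4); swap ⇒ [3,6,3,4,6,5,6,6,5]
j stops at 2 (3), i stops at 1 (6); swap ⇒ [3,3,6,4,6,5,6,6,5]
j stops at 1, i stops at 2; i≥j ⇒ return 1. arr=[3,3,6,4,6,5,6,6,5]

1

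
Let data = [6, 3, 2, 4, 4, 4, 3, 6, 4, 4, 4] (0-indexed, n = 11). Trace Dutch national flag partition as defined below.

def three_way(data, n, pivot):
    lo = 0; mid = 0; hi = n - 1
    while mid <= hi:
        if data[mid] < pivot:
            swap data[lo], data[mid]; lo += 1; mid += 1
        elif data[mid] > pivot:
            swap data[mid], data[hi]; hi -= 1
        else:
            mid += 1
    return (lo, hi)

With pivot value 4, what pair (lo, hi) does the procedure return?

lo=0 mid=0 hi=10
6>4: swap(0,10), hi=9 ⇒ [4, 3, 2, 4, 4, 4, 3, 6, 4, 4, 6]
4=4: mid=1
3<4: swap(0,1), lo=1 mid=2 ⇒ [3, 4, 2, 4, 4, 4, 3, 6, 4, 4, 6]
2<4: swap(1,2), lo=2 mid=3 ⇒ [3, 2, 4, 4, 4, 4, 3, 6, 4, 4, 6]
4=4: mid=4
4=4: mid=5
4=4: mid=6
3<4: swap(2,6), lo=3 mid=7 ⇒ [3, 2, 3, 4, 4, 4, 4, 6, 4, 4, 6]
6>4: swap(7,9), hi=8 ⇒ [3, 2, 3, 4, 4, 4, 4, 4, 4, 6, 6]
4=4: mid=8
4=4: mid=9
done. lo=3 hi=8; data=[3, 2, 3, 4, 4, 4, 4, 4, 4, 6, 6]

(3, 8)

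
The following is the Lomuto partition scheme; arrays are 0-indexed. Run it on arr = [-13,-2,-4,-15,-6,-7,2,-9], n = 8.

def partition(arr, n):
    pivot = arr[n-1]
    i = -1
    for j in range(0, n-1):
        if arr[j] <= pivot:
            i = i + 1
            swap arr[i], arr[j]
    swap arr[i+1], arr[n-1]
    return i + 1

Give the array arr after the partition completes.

[-13,-15,-9,-2,-6,-7,2,-4]

pivot=-9, i=-1
j=0: -13≤-9, i=0, swap(0,0) ⇒ [-13,-2,-4,-15,-6,-7,2,-9]
j=1: -2>-9, skip
j=2: -4>-9, skip
j=3: -15≤-9, i=1, swap(1,3) ⇒ [-13,-15,-4,-2,-6,-7,2,-9]
j=4: -6>-9, skip
j=5: -7>-9, skip
j=6: 2>-9, skip
swap(2,7) ⇒ [-13,-15,-9,-2,-6,-7,2,-4]; return 2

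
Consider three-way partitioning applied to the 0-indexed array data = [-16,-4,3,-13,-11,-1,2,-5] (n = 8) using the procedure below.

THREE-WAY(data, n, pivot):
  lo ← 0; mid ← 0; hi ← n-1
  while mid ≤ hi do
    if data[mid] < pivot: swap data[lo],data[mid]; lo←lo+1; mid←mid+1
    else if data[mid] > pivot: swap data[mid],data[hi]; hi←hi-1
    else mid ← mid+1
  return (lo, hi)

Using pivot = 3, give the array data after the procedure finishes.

[-16,-4,-13,-11,-1,2,-5,3]

pivot = 3; lo=0, mid=0, hi=7
data[mid]=-16<3: swap data[0],data[0]; lo=1,mid=1 → [-16,-4,3,-13,-11,-1,2,-5]
data[mid]=-4<3: swap data[1],data[1]; lo=2,mid=2 → [-16,-4,3,-13,-11,-1,2,-5]
data[mid]=3=3: mid=3
data[mid]=-13<3: swap data[2],data[3]; lo=3,mid=4 → [-16,-4,-13,3,-11,-1,2,-5]
data[mid]=-11<3: swap data[3],data[4]; lo=4,mid=5 → [-16,-4,-13,-11,3,-1,2,-5]
data[mid]=-1<3: swap data[4],data[5]; lo=5,mid=6 → [-16,-4,-13,-11,-1,3,2,-5]
data[mid]=2<3: swap data[5],data[6]; lo=6,mid=7 → [-16,-4,-13,-11,-1,2,3,-5]
data[mid]=-5<3: swap data[6],data[7]; lo=7,mid=8 → [-16,-4,-13,-11,-1,2,-5,3]
end: lo=7, hi=7; data = [-16,-4,-13,-11,-1,2,-5,3]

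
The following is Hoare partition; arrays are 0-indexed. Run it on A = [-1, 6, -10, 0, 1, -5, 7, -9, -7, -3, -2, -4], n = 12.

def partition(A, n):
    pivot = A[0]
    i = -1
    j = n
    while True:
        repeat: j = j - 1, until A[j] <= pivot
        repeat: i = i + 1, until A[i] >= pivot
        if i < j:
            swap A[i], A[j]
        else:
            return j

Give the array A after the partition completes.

pivot = A[0] = -1; i = -1, j = 12
j→11 (A[11]=-4≤-1), i→0 (A[0]=-1≥-1); i<j, swap → [-4, 6, -10, 0, 1, -5, 7, -9, -7, -3, -2, -1]
j→10 (A[10]=-2≤-1), i→1 (A[1]=6≥-1); i<j, swap → [-4, -2, -10, 0, 1, -5, 7, -9, -7, -3, 6, -1]
j→9 (A[9]=-3≤-1), i→3 (A[3]=0≥-1); i<j, swap → [-4, -2, -10, -3, 1, -5, 7, -9, -7, 0, 6, -1]
j→8 (A[8]=-7≤-1), i→4 (A[4]=1≥-1); i<j, swap → [-4, -2, -10, -3, -7, -5, 7, -9, 1, 0, 6, -1]
j→7 (A[7]=-9≤-1), i→6 (A[6]=7≥-1); i<j, swap → [-4, -2, -10, -3, -7, -5, -9, 7, 1, 0, 6, -1]
j→6, i→7; i≥j, return j=6. A = [-4, -2, -10, -3, -7, -5, -9, 7, 1, 0, 6, -1]

[-4, -2, -10, -3, -7, -5, -9, 7, 1, 0, 6, -1]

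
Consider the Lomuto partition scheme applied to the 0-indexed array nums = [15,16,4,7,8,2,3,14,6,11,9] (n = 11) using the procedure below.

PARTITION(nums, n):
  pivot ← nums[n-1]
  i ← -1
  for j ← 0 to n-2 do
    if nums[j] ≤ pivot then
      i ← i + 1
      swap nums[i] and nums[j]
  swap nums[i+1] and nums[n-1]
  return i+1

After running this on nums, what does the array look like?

pivot=9, i=-1
j=0: 15>9, skip
j=1: 16>9, skip
j=2: 4≤9, i=0, swap(0,2) ⇒ [4,16,15,7,8,2,3,14,6,11,9]
j=3: 7≤9, i=1, swap(1,3) ⇒ [4,7,15,16,8,2,3,14,6,11,9]
j=4: 8≤9, i=2, swap(2,4) ⇒ [4,7,8,16,15,2,3,14,6,11,9]
j=5: 2≤9, i=3, swap(3,5) ⇒ [4,7,8,2,15,16,3,14,6,11,9]
j=6: 3≤9, i=4, swap(4,6) ⇒ [4,7,8,2,3,16,15,14,6,11,9]
j=7: 14>9, skip
j=8: 6≤9, i=5, swap(5,8) ⇒ [4,7,8,2,3,6,15,14,16,11,9]
j=9: 11>9, skip
swap(6,10) ⇒ [4,7,8,2,3,6,9,14,16,11,15]; return 6

[4,7,8,2,3,6,9,14,16,11,15]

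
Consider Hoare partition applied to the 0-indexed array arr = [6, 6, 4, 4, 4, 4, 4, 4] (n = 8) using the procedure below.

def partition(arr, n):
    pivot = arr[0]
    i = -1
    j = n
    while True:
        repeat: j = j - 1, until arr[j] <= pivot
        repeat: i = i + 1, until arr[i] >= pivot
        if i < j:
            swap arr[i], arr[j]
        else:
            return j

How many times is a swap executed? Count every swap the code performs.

2

pivot = arr[0] = 6; i = -1, j = 8
j→7 (arr[7]=4≤6), i→0 (arr[0]=6≥6); i<j, swap → [4, 6, 4, 4, 4, 4, 4, 6]
j→6 (arr[6]=4≤6), i→1 (arr[1]=6≥6); i<j, swap → [4, 4, 4, 4, 4, 4, 6, 6]
j→5, i→6; i≥j, return j=5. arr = [4, 4, 4, 4, 4, 4, 6, 6]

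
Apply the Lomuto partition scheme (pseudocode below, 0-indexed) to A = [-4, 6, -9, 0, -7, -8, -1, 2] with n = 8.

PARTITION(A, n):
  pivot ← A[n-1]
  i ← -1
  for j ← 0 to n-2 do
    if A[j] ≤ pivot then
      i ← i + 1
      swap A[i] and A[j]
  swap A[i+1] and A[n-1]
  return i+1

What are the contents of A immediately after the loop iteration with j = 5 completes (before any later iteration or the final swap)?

[-4, -9, 0, -7, -8, 6, -1, 2]

pivot=2, i=-1
j=0: -4≤2, i=0, swap(0,0) ⇒ [-4, 6, -9, 0, -7, -8, -1, 2]
j=1: 6>2, skip
j=2: -9≤2, i=1, swap(1,2) ⇒ [-4, -9, 6, 0, -7, -8, -1, 2]
j=3: 0≤2, i=2, swap(2,3) ⇒ [-4, -9, 0, 6, -7, -8, -1, 2]
j=4: -7≤2, i=3, swap(3,4) ⇒ [-4, -9, 0, -7, 6, -8, -1, 2]
j=5: -8≤2, i=4, swap(4,5) ⇒ [-4, -9, 0, -7, -8, 6, -1, 2]
(after j=5) A = [-4, -9, 0, -7, -8, 6, -1, 2]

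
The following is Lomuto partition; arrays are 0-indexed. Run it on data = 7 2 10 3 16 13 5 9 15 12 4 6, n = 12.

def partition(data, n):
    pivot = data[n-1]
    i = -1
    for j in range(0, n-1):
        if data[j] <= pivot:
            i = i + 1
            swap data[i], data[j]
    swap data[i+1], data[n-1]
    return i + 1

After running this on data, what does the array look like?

2 3 5 4 6 13 10 9 15 12 7 16

pivot = data[11] = 6; i = -1
j=0: data[0]=7 > 6 → no swap
j=1: data[1]=2 ≤ 6 → i=0, swap data[0],data[1] → 2 7 10 3 16 13 5 9 15 12 4 6
j=2: data[2]=10 > 6 → no swap
j=3: data[3]=3 ≤ 6 → i=1, swap data[1],data[3] → 2 3 10 7 16 13 5 9 15 12 4 6
j=4: data[4]=16 > 6 → no swap
j=5: data[5]=13 > 6 → no swap
j=6: data[6]=5 ≤ 6 → i=2, swap data[2],data[6] → 2 3 5 7 16 13 10 9 15 12 4 6
j=7: data[7]=9 > 6 → no swap
j=8: data[8]=15 > 6 → no swap
j=9: data[9]=12 > 6 → no swap
j=10: data[10]=4 ≤ 6 → i=3, swap data[3],data[10] → 2 3 5 4 16 13 10 9 15 12 7 6
final swap data[4],data[11] → 2 3 5 4 6 13 10 9 15 12 7 16; return 4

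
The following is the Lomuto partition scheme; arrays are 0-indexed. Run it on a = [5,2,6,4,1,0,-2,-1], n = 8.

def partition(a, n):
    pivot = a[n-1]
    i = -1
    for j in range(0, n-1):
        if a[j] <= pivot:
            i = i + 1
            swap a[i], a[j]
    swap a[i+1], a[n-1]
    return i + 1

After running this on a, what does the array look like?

[-2,-1,6,4,1,0,5,2]

pivot = a[7] = -1; i = -1
j=0: a[0]=5 > -1 → no swap
j=1: a[1]=2 > -1 → no swap
j=2: a[2]=6 > -1 → no swap
j=3: a[3]=4 > -1 → no swap
j=4: a[4]=1 > -1 → no swap
j=5: a[5]=0 > -1 → no swap
j=6: a[6]=-2 ≤ -1 → i=0, swap a[0],a[6] → [-2,2,6,4,1,0,5,-1]
final swap a[1],a[7] → [-2,-1,6,4,1,0,5,2]; return 1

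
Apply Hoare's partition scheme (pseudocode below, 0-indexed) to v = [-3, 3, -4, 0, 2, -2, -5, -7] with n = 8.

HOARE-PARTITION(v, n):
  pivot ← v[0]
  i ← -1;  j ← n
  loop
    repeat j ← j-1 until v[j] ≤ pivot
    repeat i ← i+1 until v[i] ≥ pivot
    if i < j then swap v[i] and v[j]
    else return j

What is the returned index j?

2

pivot = v[0] = -3; i = -1, j = 8
j→7 (v[7]=-7≤-3), i→0 (v[0]=-3≥-3); i<j, swap → [-7, 3, -4, 0, 2, -2, -5, -3]
j→6 (v[6]=-5≤-3), i→1 (v[1]=3≥-3); i<j, swap → [-7, -5, -4, 0, 2, -2, 3, -3]
j→2, i→3; i≥j, return j=2. v = [-7, -5, -4, 0, 2, -2, 3, -3]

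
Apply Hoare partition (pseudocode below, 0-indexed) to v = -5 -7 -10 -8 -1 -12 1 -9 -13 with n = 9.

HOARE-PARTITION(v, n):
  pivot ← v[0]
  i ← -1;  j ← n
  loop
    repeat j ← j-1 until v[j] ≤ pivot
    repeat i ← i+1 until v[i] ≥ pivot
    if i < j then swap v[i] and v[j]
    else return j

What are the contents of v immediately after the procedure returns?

-13 -7 -10 -8 -9 -12 1 -1 -5

pivot = v[0] = -5; i = -1, j = 9
j→8 (v[8]=-13≤-5), i→0 (v[0]=-5≥-5); i<j, swap → -13 -7 -10 -8 -1 -12 1 -9 -5
j→7 (v[7]=-9≤-5), i→4 (v[4]=-1≥-5); i<j, swap → -13 -7 -10 -8 -9 -12 1 -1 -5
j→5, i→6; i≥j, return j=5. v = -13 -7 -10 -8 -9 -12 1 -1 -5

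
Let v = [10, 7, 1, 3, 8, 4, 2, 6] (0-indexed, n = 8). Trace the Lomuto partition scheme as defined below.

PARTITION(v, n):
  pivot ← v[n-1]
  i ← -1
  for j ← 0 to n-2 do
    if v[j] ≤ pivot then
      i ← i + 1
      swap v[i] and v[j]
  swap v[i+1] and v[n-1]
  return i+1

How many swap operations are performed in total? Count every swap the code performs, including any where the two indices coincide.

pivot = v[7] = 6; i = -1
j=0: v[0]=10 > 6 → no swap
j=1: v[1]=7 > 6 → no swap
j=2: v[2]=1 ≤ 6 → i=0, swap v[0],v[2] → [1, 7, 10, 3, 8, 4, 2, 6]
j=3: v[3]=3 ≤ 6 → i=1, swap v[1],v[3] → [1, 3, 10, 7, 8, 4, 2, 6]
j=4: v[4]=8 > 6 → no swap
j=5: v[5]=4 ≤ 6 → i=2, swap v[2],v[5] → [1, 3, 4, 7, 8, 10, 2, 6]
j=6: v[6]=2 ≤ 6 → i=3, swap v[3],v[6] → [1, 3, 4, 2, 8, 10, 7, 6]
final swap v[4],v[7] → [1, 3, 4, 2, 6, 10, 7, 8]; return 4

5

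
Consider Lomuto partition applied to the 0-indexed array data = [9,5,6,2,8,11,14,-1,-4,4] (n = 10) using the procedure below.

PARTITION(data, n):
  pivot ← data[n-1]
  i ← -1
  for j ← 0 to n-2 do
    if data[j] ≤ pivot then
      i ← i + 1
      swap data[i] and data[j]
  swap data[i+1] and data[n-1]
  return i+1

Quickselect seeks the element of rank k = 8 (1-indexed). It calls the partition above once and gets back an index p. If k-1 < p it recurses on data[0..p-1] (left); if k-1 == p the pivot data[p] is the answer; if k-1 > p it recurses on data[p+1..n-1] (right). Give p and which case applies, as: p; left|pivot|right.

3; right

pivot = data[9] = 4; i = -1
j=0: data[0]=9 > 4 → no swap
j=1: data[1]=5 > 4 → no swap
j=2: data[2]=6 > 4 → no swap
j=3: data[3]=2 ≤ 4 → i=0, swap data[0],data[3] → [2,5,6,9,8,11,14,-1,-4,4]
j=4: data[4]=8 > 4 → no swap
j=5: data[5]=11 > 4 → no swap
j=6: data[6]=14 > 4 → no swap
j=7: data[7]=-1 ≤ 4 → i=1, swap data[1],data[7] → [2,-1,6,9,8,11,14,5,-4,4]
j=8: data[8]=-4 ≤ 4 → i=2, swap data[2],data[8] → [2,-1,-4,9,8,11,14,5,6,4]
final swap data[3],data[9] → [2,-1,-4,4,8,11,14,5,6,9]; return 3
p = 3; k-1 = 7 > 3 ⇒ right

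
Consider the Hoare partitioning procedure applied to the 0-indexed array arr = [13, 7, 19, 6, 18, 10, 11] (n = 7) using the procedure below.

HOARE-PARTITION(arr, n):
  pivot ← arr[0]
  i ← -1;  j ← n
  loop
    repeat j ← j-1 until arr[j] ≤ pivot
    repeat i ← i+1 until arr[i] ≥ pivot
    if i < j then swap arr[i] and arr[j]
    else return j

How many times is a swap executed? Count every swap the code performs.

2

pivot=13
j stops at 6 (11), i stops at 0 (13); swap ⇒ [11, 7, 19, 6, 18, 10, 13]
j stops at 5 (10), i stops at 2 (19); swap ⇒ [11, 7, 10, 6, 18, 19, 13]
j stops at 3, i stops at 4; i≥j ⇒ return 3. arr=[11, 7, 10, 6, 18, 19, 13]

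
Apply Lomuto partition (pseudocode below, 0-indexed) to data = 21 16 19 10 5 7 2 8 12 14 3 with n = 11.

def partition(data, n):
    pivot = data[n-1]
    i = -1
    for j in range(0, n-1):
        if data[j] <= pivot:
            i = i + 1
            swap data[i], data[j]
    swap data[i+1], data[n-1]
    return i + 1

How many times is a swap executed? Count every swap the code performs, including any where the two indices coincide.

pivot=3, i=-1
j=0: 21>3, skip
j=1: 16>3, skip
j=2: 19>3, skip
j=3: 10>3, skip
j=4: 5>3, skip
j=5: 7>3, skip
j=6: 2≤3, i=0, swap(0,6) ⇒ 2 16 19 10 5 7 21 8 12 14 3
j=7: 8>3, skip
j=8: 12>3, skip
j=9: 14>3, skip
swap(1,10) ⇒ 2 3 19 10 5 7 21 8 12 14 16; return 1

2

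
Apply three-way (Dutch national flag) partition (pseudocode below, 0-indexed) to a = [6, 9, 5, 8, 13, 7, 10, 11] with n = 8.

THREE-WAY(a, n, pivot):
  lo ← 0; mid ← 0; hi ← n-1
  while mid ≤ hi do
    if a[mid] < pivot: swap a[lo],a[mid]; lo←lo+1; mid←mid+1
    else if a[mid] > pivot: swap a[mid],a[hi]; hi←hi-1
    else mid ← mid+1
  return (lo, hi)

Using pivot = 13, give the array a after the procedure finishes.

[6, 9, 5, 8, 7, 10, 11, 13]

lo=0 mid=0 hi=7
6<13: swap(0,0), lo=1 mid=1 ⇒ [6, 9, 5, 8, 13, 7, 10, 11]
9<13: swap(1,1), lo=2 mid=2 ⇒ [6, 9, 5, 8, 13, 7, 10, 11]
5<13: swap(2,2), lo=3 mid=3 ⇒ [6, 9, 5, 8, 13, 7, 10, 11]
8<13: swap(3,3), lo=4 mid=4 ⇒ [6, 9, 5, 8, 13, 7, 10, 11]
13=13: mid=5
7<13: swap(4,5), lo=5 mid=6 ⇒ [6, 9, 5, 8, 7, 13, 10, 11]
10<13: swap(5,6), lo=6 mid=7 ⇒ [6, 9, 5, 8, 7, 10, 13, 11]
11<13: swap(6,7), lo=7 mid=8 ⇒ [6, 9, 5, 8, 7, 10, 11, 13]
done. lo=7 hi=7; a=[6, 9, 5, 8, 7, 10, 11, 13]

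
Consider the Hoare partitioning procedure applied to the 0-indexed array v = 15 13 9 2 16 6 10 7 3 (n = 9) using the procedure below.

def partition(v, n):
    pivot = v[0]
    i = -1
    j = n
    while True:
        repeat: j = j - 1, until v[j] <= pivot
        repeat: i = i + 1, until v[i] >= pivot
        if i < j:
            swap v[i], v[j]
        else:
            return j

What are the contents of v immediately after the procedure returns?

3 13 9 2 7 6 10 16 15

pivot = v[0] = 15; i = -1, j = 9
j→8 (v[8]=3≤15), i→0 (v[0]=15≥15); i<j, swap → 3 13 9 2 16 6 10 7 15
j→7 (v[7]=7≤15), i→4 (v[4]=16≥15); i<j, swap → 3 13 9 2 7 6 10 16 15
j→6, i→7; i≥j, return j=6. v = 3 13 9 2 7 6 10 16 15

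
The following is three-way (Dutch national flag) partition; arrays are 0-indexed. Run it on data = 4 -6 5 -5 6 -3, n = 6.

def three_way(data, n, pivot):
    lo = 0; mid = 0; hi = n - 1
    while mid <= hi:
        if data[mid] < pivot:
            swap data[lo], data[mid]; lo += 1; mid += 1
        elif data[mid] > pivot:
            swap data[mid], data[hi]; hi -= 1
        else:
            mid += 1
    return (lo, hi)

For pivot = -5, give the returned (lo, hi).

pivot = -5; lo=0, mid=0, hi=5
data[mid]=4>-5: swap data[0],data[5]; hi=4 → -3 -6 5 -5 6 4
data[mid]=-3>-5: swap data[0],data[4]; hi=3 → 6 -6 5 -5 -3 4
data[mid]=6>-5: swap data[0],data[3]; hi=2 → -5 -6 5 6 -3 4
data[mid]=-5=-5: mid=1
data[mid]=-6<-5: swap data[0],data[1]; lo=1,mid=2 → -6 -5 5 6 -3 4
data[mid]=5>-5: swap data[2],data[2]; hi=1 → -6 -5 5 6 -3 4
end: lo=1, hi=1; data = -6 -5 5 6 -3 4

(1, 1)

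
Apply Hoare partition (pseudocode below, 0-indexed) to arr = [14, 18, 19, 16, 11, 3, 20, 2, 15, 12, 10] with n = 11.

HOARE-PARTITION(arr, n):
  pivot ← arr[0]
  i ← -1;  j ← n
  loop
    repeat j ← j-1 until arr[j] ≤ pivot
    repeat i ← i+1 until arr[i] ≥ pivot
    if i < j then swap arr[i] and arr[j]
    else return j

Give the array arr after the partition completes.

[10, 12, 2, 3, 11, 16, 20, 19, 15, 18, 14]

pivot = arr[0] = 14; i = -1, j = 11
j→10 (arr[10]=10≤14), i→0 (arr[0]=14≥14); i<j, swap → [10, 18, 19, 16, 11, 3, 20, 2, 15, 12, 14]
j→9 (arr[9]=12≤14), i→1 (arr[1]=18≥14); i<j, swap → [10, 12, 19, 16, 11, 3, 20, 2, 15, 18, 14]
j→7 (arr[7]=2≤14), i→2 (arr[2]=19≥14); i<j, swap → [10, 12, 2, 16, 11, 3, 20, 19, 15, 18, 14]
j→5 (arr[5]=3≤14), i→3 (arr[3]=16≥14); i<j, swap → [10, 12, 2, 3, 11, 16, 20, 19, 15, 18, 14]
j→4, i→5; i≥j, return j=4. arr = [10, 12, 2, 3, 11, 16, 20, 19, 15, 18, 14]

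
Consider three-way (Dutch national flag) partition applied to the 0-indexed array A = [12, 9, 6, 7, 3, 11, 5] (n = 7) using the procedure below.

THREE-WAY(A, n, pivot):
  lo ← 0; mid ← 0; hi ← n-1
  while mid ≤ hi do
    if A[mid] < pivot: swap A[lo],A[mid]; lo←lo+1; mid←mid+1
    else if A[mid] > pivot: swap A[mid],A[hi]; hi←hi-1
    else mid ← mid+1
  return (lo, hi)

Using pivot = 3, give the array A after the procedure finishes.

[3, 6, 7, 9, 11, 5, 12]

lo=0 mid=0 hi=6
12>3: swap(0,6), hi=5 ⇒ [5, 9, 6, 7, 3, 11, 12]
5>3: swap(0,5), hi=4 ⇒ [11, 9, 6, 7, 3, 5, 12]
11>3: swap(0,4), hi=3 ⇒ [3, 9, 6, 7, 11, 5, 12]
3=3: mid=1
9>3: swap(1,3), hi=2 ⇒ [3, 7, 6, 9, 11, 5, 12]
7>3: swap(1,2), hi=1 ⇒ [3, 6, 7, 9, 11, 5, 12]
6>3: swap(1,1), hi=0 ⇒ [3, 6, 7, 9, 11, 5, 12]
done. lo=0 hi=0; A=[3, 6, 7, 9, 11, 5, 12]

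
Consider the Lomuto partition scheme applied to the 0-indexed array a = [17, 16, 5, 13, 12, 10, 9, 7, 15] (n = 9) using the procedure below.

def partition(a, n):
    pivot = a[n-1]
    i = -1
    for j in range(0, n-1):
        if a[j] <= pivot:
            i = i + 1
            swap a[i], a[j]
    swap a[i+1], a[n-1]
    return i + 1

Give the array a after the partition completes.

[5, 13, 12, 10, 9, 7, 15, 16, 17]

pivot = a[8] = 15; i = -1
j=0: a[0]=17 > 15 → no swap
j=1: a[1]=16 > 15 → no swap
j=2: a[2]=5 ≤ 15 → i=0, swap a[0],a[2] → [5, 16, 17, 13, 12, 10, 9, 7, 15]
j=3: a[3]=13 ≤ 15 → i=1, swap a[1],a[3] → [5, 13, 17, 16, 12, 10, 9, 7, 15]
j=4: a[4]=12 ≤ 15 → i=2, swap a[2],a[4] → [5, 13, 12, 16, 17, 10, 9, 7, 15]
j=5: a[5]=10 ≤ 15 → i=3, swap a[3],a[5] → [5, 13, 12, 10, 17, 16, 9, 7, 15]
j=6: a[6]=9 ≤ 15 → i=4, swap a[4],a[6] → [5, 13, 12, 10, 9, 16, 17, 7, 15]
j=7: a[7]=7 ≤ 15 → i=5, swap a[5],a[7] → [5, 13, 12, 10, 9, 7, 17, 16, 15]
final swap a[6],a[8] → [5, 13, 12, 10, 9, 7, 15, 16, 17]; return 6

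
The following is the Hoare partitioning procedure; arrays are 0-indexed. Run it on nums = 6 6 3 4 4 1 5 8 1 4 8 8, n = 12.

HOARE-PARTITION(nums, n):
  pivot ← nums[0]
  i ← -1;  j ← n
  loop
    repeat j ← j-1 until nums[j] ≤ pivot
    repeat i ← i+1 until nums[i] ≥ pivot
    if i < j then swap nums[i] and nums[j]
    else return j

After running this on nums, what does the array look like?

pivot=6
j stops at 9 (4), i stops at 0 (6); swap ⇒ 4 6 3 4 4 1 5 8 1 6 8 8
j stops at 8 (1), i stops at 1 (6); swap ⇒ 4 1 3 4 4 1 5 8 6 6 8 8
j stops at 6, i stops at 7; i≥j ⇒ return 6. nums=4 1 3 4 4 1 5 8 6 6 8 8

4 1 3 4 4 1 5 8 6 6 8 8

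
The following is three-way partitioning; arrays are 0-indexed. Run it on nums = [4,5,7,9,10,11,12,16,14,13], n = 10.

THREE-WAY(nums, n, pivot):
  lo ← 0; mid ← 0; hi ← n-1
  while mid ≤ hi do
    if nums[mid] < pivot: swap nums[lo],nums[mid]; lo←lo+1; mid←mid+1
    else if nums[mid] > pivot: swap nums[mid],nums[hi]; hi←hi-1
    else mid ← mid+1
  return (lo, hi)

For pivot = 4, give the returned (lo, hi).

pivot = 4; lo=0, mid=0, hi=9
nums[mid]=4=4: mid=1
nums[mid]=5>4: swap nums[1],nums[9]; hi=8 → [4,13,7,9,10,11,12,16,14,5]
nums[mid]=13>4: swap nums[1],nums[8]; hi=7 → [4,14,7,9,10,11,12,16,13,5]
nums[mid]=14>4: swap nums[1],nums[7]; hi=6 → [4,16,7,9,10,11,12,14,13,5]
nums[mid]=16>4: swap nums[1],nums[6]; hi=5 → [4,12,7,9,10,11,16,14,13,5]
nums[mid]=12>4: swap nums[1],nums[5]; hi=4 → [4,11,7,9,10,12,16,14,13,5]
nums[mid]=11>4: swap nums[1],nums[4]; hi=3 → [4,10,7,9,11,12,16,14,13,5]
nums[mid]=10>4: swap nums[1],nums[3]; hi=2 → [4,9,7,10,11,12,16,14,13,5]
nums[mid]=9>4: swap nums[1],nums[2]; hi=1 → [4,7,9,10,11,12,16,14,13,5]
nums[mid]=7>4: swap nums[1],nums[1]; hi=0 → [4,7,9,10,11,12,16,14,13,5]
end: lo=0, hi=0; nums = [4,7,9,10,11,12,16,14,13,5]

(0, 0)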